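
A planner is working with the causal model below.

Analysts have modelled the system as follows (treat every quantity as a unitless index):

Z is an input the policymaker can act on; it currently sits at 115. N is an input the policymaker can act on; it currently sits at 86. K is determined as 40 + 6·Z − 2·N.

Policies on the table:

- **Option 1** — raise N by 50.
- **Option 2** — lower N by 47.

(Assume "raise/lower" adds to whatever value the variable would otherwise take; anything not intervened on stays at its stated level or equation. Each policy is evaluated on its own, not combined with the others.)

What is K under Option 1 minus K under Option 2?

Option 1 (N + 50):
  Z = 115
  N = 86 + 50 = 136
  K = 40 + 6·115 − 2·136 = 458
Option 2 (N − 47):
  Z = 115
  N = 86 − 47 = 39
  K = 40 + 6·115 − 2·39 = 652
K: 458 − 652 = -194

-194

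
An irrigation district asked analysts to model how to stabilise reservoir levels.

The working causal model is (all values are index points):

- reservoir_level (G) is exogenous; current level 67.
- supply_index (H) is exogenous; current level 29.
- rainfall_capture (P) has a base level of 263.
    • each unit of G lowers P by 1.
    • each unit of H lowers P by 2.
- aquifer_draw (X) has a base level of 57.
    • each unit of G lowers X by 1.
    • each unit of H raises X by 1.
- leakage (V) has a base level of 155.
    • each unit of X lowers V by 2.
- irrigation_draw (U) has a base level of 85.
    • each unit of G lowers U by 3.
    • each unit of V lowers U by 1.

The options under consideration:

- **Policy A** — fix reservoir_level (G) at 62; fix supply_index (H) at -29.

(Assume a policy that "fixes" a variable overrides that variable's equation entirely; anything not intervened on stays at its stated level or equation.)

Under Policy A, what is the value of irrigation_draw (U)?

-324

Policy A (G := 62, H := -29):
  G = 62
  H = -29
  X = 57 − 62 + (-29) = -34
  V = 155 − 2·(-34) = 223
  U = 85 − 3·62 − 223 = -324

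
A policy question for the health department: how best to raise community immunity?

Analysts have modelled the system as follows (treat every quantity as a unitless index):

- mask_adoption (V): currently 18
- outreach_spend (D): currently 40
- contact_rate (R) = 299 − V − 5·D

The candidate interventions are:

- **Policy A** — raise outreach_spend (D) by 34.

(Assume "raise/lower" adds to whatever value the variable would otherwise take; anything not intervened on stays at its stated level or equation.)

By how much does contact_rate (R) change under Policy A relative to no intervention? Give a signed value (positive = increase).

-170

Baseline:
  V = 18
  D = 40
  R = 299 − 18 − 5·40 = 81
Policy A (D + 34):
  V = 18
  D = 40 + 34 = 74
  R = 299 − 18 − 5·74 = -89
Change in R: -89 − 81 = -170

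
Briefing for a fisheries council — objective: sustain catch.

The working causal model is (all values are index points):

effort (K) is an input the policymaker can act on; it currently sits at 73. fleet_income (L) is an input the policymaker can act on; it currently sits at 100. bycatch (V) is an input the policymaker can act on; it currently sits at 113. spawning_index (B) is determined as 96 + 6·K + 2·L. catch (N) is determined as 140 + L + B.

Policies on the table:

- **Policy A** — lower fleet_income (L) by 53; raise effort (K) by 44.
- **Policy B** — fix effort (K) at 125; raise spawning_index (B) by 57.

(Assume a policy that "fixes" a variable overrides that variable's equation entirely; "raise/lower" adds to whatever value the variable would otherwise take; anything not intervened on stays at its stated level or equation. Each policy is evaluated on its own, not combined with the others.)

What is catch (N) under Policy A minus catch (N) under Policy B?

-264

Policy A (L − 53, K + 44):
  K = 73 + 44 = 117
  L = 100 − 53 = 47
  B = 96 + 6·117 + 2·47 = 892
  N = 140 + 47 + 892 = 1079
Policy B (K := 125, B + 57):
  K = 125
  L = 100
  B = 96 + 6·125 + 2·100 (+57 from intervention) = 1103
  N = 140 + 100 + 1103 = 1343
N: 1079 − 1343 = -264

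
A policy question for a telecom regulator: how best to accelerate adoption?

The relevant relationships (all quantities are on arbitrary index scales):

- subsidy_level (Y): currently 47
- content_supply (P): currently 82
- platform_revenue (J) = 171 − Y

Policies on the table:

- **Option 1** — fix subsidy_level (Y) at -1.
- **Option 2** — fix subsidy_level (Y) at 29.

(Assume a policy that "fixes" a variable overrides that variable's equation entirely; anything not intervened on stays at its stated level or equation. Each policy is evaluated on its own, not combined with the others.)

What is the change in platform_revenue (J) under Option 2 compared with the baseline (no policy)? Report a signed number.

18

Baseline:
  Y = 47
  J = 171 − 47 = 124
Option 2 (Y := 29):
  Y = 29
  J = 171 − 29 = 142
Change in J: 142 − 124 = 18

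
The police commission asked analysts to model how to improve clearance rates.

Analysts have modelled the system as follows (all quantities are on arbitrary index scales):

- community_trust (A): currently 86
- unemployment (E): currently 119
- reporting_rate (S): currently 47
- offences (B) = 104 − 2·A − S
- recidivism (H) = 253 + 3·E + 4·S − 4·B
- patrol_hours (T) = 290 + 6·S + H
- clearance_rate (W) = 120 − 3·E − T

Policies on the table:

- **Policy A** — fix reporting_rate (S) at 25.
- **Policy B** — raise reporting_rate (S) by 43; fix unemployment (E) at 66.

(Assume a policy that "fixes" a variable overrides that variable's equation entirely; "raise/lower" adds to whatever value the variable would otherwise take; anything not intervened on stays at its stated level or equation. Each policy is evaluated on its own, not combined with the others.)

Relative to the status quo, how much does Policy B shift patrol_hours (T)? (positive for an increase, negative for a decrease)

Baseline:
  A = 86
  E = 119
  S = 47
  B = 104 − 2·86 − 47 = -115
  H = 253 + 3·119 + 4·47 − 4·(-115) = 1258
  T = 290 + 6·47 + 1258 = 1830
Policy B (S + 43, E := 66):
  A = 86
  E = 66
  S = 47 + 43 = 90
  B = 104 − 2·86 − 90 = -158
  H = 253 + 3·66 + 4·90 − 4·(-158) = 1443
  T = 290 + 6·90 + 1443 = 2273
Change in T: 2273 − 1830 = 443

443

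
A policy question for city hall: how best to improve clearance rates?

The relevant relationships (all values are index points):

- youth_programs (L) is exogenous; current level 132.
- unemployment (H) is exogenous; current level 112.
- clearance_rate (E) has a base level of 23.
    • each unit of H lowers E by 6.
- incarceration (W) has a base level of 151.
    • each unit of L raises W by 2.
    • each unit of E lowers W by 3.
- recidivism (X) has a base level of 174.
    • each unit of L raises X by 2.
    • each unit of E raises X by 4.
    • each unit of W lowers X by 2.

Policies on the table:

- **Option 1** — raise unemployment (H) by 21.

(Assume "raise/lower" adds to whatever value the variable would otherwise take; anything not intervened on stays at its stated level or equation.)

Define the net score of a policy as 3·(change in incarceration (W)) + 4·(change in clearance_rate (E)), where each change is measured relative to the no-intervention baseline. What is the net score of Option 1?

Baseline:
  L = 132
  H = 112
  E = 23 − 6·112 = -649
  W = 151 + 2·132 − 3·(-649) = 2362
Option 1 (H + 21):
  L = 132
  H = 112 + 21 = 133
  E = 23 − 6·133 = -775
  W = 151 + 2·132 − 3·(-775) = 2740
ΔW = 2740 − 2362 = 378; ΔE = -775 − (-649) = -126
Score = 3·378 + 4·(-126) = 630

630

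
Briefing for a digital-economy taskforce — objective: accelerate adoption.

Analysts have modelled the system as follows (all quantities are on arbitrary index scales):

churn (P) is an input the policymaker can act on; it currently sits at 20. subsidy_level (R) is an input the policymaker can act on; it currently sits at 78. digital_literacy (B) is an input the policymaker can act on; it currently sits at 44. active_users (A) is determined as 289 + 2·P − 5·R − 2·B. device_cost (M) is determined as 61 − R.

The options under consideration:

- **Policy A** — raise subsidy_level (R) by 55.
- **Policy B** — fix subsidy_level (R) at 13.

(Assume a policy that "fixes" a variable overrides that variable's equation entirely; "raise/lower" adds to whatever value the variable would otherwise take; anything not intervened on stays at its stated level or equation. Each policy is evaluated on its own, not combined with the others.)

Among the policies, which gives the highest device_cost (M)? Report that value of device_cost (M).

Policy A (R + 55):
  R = 78 + 55 = 133
  M = 61 − 133 = -72
Policy B (R := 13):
  R = 13
  M = 61 − 13 = 48
Comparing — Policy A: M=-72, Policy B: M=48. Highest is 48 (Policy B).

48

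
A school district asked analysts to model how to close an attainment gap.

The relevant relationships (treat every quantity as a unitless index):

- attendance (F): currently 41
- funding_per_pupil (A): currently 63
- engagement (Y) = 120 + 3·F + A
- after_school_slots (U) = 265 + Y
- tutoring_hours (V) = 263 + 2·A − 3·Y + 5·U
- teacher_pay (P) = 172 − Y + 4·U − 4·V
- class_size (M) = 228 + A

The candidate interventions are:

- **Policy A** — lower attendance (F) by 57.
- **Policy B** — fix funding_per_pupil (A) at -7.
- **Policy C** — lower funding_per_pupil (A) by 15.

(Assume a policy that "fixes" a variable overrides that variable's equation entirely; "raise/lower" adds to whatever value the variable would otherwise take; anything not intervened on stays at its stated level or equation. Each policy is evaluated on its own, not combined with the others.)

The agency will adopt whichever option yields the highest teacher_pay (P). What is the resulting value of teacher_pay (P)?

Policy A (F − 57):
  F = 41 − 57 = -16
  A = 63
  Y = 120 + 3·(-16) + 63 = 135
  U = 265 + 135 = 400
  V = 263 + 2·63 − 3·135 + 5·400 = 1984
  P = 172 − 135 + 4·400 − 4·1984 = -6299
Policy B (A := -7):
  F = 41
  A = -7
  Y = 120 + 3·41 + (-7) = 236
  U = 265 + 236 = 501
  V = 263 + 2·(-7) − 3·236 + 5·501 = 2046
  P = 172 − 236 + 4·501 − 4·2046 = -6244
Policy C (A − 15):
  F = 41
  A = 63 − 15 = 48
  Y = 120 + 3·41 + 48 = 291
  U = 265 + 291 = 556
  V = 263 + 2·48 − 3·291 + 5·556 = 2266
  P = 172 − 291 + 4·556 − 4·2266 = -6959
Comparing — Policy A: P=-6299, Policy B: P=-6244, Policy C: P=-6959. Highest is -6244 (Policy B).

-6244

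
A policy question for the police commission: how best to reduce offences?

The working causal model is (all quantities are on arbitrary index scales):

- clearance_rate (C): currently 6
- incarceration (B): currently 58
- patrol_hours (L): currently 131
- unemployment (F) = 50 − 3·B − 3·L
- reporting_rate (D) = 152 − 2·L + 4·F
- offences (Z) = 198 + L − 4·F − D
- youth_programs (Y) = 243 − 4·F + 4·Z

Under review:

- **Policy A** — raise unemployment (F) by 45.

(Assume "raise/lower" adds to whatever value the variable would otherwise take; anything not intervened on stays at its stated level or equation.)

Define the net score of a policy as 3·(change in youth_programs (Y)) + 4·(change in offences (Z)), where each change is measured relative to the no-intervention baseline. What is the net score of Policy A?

-6300

Baseline:
  B = 58
  L = 131
  F = 50 − 3·58 − 3·131 = -517
  D = 152 − 2·131 + 4·(-517) = -2178
  Z = 198 + 131 − 4·(-517) − (-2178) = 4575
  Y = 243 − 4·(-517) + 4·4575 = 20611
Policy A (F + 45):
  B = 58
  L = 131
  F = 50 − 3·58 − 3·131 (+45 from intervention) = -472
  D = 152 − 2·131 + 4·(-472) = -1998
  Z = 198 + 131 − 4·(-472) − (-1998) = 4215
  Y = 243 − 4·(-472) + 4·4215 = 18991
ΔY = 18991 − 20611 = -1620; ΔZ = 4215 − 4575 = -360
Score = 3·(-1620) + 4·(-360) = -6300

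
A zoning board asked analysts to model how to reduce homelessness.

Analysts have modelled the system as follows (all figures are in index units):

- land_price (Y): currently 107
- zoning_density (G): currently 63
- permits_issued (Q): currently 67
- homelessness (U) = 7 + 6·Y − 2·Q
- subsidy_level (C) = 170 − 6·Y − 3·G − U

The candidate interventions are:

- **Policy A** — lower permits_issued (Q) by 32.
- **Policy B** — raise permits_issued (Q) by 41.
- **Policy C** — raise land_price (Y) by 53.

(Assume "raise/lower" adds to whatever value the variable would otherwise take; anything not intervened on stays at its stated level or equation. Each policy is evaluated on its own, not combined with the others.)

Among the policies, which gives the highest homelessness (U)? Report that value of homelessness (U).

833

Policy A (Q − 32):
  Y = 107
  Q = 67 − 32 = 35
  U = 7 + 6·107 − 2·35 = 579
Policy B (Q + 41):
  Y = 107
  Q = 67 + 41 = 108
  U = 7 + 6·107 − 2·108 = 433
Policy C (Y + 53):
  Y = 107 + 53 = 160
  Q = 67
  U = 7 + 6·160 − 2·67 = 833
Comparing — Policy A: U=579, Policy B: U=433, Policy C: U=833. Highest is 833 (Policy C).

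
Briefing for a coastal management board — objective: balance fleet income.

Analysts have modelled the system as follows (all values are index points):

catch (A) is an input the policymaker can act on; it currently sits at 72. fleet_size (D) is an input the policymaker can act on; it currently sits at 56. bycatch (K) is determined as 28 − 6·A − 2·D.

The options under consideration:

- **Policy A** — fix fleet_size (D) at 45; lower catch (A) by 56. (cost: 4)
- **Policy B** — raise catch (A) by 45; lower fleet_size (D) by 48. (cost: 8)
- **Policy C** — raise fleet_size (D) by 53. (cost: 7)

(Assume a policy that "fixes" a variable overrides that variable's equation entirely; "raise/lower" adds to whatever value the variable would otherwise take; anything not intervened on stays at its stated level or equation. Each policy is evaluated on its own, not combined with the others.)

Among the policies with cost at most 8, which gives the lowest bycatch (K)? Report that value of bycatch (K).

Policy A (D := 45, A − 56):
  A = 72 − 56 = 16
  D = 45
  K = 28 − 6·16 − 2·45 = -158
Policy B (A + 45, D − 48):
  A = 72 + 45 = 117
  D = 56 − 48 = 8
  K = 28 − 6·117 − 2·8 = -690
Policy C (D + 53):
  A = 72
  D = 56 + 53 = 109
  K = 28 − 6·72 − 2·109 = -622
Comparing — Policy A: K=-158, Policy B: K=-690, Policy C: K=-622. Lowest is -690 (Policy B).

-690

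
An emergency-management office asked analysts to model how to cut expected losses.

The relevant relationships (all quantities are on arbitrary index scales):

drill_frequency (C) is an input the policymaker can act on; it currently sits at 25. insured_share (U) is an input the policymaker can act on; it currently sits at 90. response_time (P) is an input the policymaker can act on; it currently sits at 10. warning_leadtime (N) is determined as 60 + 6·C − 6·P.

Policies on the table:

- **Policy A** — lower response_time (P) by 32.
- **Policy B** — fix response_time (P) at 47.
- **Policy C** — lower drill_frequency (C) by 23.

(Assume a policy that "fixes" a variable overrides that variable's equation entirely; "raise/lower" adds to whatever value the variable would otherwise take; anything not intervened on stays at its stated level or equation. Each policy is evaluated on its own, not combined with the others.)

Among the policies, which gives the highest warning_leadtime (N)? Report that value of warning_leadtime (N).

342

Policy A (P − 32):
  C = 25
  P = 10 − 32 = -22
  N = 60 + 6·25 − 6·(-22) = 342
Policy B (P := 47):
  C = 25
  P = 47
  N = 60 + 6·25 − 6·47 = -72
Policy C (C − 23):
  C = 25 − 23 = 2
  P = 10
  N = 60 + 6·2 − 6·10 = 12
Comparing — Policy A: N=342, Policy B: N=-72, Policy C: N=12. Highest is 342 (Policy A).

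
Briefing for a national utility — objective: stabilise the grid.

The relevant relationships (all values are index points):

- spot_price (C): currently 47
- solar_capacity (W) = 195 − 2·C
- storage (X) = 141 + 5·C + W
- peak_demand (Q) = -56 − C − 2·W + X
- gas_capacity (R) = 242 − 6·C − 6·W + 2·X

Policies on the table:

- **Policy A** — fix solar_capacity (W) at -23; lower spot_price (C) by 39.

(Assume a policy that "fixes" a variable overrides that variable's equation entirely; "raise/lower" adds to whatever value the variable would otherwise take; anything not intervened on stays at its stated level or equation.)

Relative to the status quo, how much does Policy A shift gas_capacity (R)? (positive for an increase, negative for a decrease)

340

Baseline:
  C = 47
  W = 195 − 2·47 = 101
  X = 141 + 5·47 + 101 = 477
  R = 242 − 6·47 − 6·101 + 2·477 = 308
Policy A (W := -23, C − 39):
  C = 47 − 39 = 8
  W = -23
  X = 141 + 5·8 + (-23) = 158
  R = 242 − 6·8 − 6·(-23) + 2·158 = 648
Change in R: 648 − 308 = 340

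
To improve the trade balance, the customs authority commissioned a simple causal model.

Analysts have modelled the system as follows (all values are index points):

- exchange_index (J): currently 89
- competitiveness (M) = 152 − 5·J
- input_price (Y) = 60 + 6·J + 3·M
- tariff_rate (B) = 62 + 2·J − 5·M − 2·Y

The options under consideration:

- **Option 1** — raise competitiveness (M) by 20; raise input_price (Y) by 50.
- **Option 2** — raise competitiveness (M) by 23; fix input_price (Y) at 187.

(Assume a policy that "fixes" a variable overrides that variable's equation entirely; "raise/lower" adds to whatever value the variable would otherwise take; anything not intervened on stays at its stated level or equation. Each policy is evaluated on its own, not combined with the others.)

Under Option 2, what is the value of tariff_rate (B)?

Option 2 (M + 23, Y := 187):
  J = 89
  M = 152 − 5·89 (+23 from intervention) = -270
  Y = 187
  B = 62 + 2·89 − 5·(-270) − 2·187 = 1216

1216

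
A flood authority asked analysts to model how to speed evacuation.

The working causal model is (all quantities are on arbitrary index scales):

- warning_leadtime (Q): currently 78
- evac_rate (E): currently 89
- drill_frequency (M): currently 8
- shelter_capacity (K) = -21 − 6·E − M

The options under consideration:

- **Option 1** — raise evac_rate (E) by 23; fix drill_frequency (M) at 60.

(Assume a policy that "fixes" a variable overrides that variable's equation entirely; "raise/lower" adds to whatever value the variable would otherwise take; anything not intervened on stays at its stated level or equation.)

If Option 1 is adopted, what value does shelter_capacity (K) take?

Option 1 (E + 23, M := 60):
  E = 89 + 23 = 112
  M = 60
  K = -21 − 6·112 − 60 = -753

-753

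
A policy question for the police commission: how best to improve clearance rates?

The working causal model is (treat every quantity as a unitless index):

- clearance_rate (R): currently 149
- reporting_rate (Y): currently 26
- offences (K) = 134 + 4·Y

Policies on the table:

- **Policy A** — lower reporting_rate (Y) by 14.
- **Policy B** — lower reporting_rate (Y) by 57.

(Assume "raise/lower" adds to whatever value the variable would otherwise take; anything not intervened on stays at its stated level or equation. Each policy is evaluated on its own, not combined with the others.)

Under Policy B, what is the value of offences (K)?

Policy B (Y − 57):
  Y = 26 − 57 = -31
  K = 134 + 4·(-31) = 10

10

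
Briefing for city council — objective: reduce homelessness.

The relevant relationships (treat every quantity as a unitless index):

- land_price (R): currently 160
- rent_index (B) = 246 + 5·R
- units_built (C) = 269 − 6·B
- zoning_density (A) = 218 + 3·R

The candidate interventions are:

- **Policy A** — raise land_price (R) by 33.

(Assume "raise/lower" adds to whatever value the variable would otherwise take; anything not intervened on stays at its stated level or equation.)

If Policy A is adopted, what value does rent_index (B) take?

Policy A (R + 33):
  R = 160 + 33 = 193
  B = 246 + 5·193 = 1211

1211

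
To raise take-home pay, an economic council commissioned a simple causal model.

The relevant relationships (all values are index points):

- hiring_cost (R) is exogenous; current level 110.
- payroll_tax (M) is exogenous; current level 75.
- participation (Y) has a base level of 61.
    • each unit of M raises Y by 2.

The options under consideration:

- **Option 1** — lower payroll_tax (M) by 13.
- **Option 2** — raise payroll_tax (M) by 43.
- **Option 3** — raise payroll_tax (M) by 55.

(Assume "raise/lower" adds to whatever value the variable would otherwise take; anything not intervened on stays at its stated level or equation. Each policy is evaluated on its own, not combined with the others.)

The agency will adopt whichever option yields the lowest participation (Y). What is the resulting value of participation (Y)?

Option 1 (M − 13):
  M = 75 − 13 = 62
  Y = 61 + 2·62 = 185
Option 2 (M + 43):
  M = 75 + 43 = 118
  Y = 61 + 2·118 = 297
Option 3 (M + 55):
  M = 75 + 55 = 130
  Y = 61 + 2·130 = 321
Comparing — Option 1: Y=185, Option 2: Y=297, Option 3: Y=321. Lowest is 185 (Option 1).

185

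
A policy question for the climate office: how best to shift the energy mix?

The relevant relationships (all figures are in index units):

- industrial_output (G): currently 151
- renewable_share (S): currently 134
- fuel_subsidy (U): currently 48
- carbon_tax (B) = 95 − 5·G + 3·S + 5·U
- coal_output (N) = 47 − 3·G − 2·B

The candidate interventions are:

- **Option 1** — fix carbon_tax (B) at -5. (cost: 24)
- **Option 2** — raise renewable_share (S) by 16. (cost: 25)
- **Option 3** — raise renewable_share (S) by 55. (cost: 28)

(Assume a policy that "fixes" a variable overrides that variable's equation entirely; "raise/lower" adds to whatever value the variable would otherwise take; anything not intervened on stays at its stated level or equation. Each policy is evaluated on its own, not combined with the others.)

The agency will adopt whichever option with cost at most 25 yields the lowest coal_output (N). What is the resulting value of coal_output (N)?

-466

Option 1 (B := -5):
  G = 151
  S = 134
  U = 48
  B = -5
  N = 47 − 3·151 − 2·(-5) = -396
Option 2 (S + 16):
  G = 151
  S = 134 + 16 = 150
  U = 48
  B = 95 − 5·151 + 3·150 + 5·48 = 30
  N = 47 − 3·151 − 2·30 = -466
Comparing — Option 1: N=-396, Option 2: N=-466. Lowest is -466 (Option 2).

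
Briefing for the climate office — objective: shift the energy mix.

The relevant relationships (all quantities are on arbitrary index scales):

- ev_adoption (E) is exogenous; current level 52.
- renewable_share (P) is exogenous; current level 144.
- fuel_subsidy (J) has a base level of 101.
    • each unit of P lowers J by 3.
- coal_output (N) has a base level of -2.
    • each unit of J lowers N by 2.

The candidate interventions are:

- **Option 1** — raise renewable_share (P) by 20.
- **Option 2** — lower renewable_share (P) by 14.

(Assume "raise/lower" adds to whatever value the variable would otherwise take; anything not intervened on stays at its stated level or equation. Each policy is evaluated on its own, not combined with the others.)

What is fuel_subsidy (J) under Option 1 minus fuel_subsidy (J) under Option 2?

-102

Option 1 (P + 20):
  P = 144 + 20 = 164
  J = 101 − 3·164 = -391
Option 2 (P − 14):
  P = 144 − 14 = 130
  J = 101 − 3·130 = -289
J: -391 − (-289) = -102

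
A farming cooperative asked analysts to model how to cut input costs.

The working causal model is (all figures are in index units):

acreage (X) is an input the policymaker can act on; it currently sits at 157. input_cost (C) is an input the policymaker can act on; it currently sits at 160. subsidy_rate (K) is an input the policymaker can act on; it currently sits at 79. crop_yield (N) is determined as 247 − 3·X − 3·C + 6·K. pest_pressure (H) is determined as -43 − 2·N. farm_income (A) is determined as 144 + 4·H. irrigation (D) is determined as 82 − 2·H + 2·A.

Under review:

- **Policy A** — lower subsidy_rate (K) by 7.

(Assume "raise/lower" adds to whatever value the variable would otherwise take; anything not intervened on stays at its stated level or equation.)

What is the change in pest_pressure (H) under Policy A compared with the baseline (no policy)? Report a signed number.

Baseline:
  X = 157
  C = 160
  K = 79
  N = 247 − 3·157 − 3·160 + 6·79 = -230
  H = -43 − 2·(-230) = 417
Policy A (K − 7):
  X = 157
  C = 160
  K = 79 − 7 = 72
  N = 247 − 3·157 − 3·160 + 6·72 = -272
  H = -43 − 2·(-272) = 501
Change in H: 501 − 417 = 84

84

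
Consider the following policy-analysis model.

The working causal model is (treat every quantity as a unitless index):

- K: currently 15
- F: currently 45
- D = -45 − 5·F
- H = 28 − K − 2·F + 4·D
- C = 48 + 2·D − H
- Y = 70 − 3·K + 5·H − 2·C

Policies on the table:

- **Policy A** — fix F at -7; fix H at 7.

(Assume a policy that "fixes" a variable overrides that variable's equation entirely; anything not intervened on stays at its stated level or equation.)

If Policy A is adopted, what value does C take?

21

Policy A (F := -7, H := 7):
  K = 15
  F = -7
  D = -45 − 5·(-7) = -10
  H = 7
  C = 48 + 2·(-10) − 7 = 21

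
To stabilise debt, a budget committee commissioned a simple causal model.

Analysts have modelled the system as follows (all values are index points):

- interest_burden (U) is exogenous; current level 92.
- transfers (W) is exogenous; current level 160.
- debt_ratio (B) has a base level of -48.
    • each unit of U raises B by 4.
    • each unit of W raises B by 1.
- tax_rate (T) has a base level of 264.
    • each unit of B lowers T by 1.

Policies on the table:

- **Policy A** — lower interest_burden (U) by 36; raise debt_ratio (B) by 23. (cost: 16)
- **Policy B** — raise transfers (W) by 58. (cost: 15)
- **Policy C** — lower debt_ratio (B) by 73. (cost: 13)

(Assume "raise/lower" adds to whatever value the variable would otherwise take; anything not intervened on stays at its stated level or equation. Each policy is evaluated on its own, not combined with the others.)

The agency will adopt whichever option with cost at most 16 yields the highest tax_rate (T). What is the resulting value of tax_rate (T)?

-95

Policy A (U − 36, B + 23):
  U = 92 − 36 = 56
  W = 160
  B = -48 + 4·56 + 160 (+23 from intervention) = 359
  T = 264 − 359 = -95
Policy B (W + 58):
  U = 92
  W = 160 + 58 = 218
  B = -48 + 4·92 + 218 = 538
  T = 264 − 538 = -274
Policy C (B − 73):
  U = 92
  W = 160
  B = -48 + 4·92 + 160 (−73 from intervention) = 407
  T = 264 − 407 = -143
Comparing — Policy A: T=-95, Policy B: T=-274, Policy C: T=-143. Highest is -95 (Policy A).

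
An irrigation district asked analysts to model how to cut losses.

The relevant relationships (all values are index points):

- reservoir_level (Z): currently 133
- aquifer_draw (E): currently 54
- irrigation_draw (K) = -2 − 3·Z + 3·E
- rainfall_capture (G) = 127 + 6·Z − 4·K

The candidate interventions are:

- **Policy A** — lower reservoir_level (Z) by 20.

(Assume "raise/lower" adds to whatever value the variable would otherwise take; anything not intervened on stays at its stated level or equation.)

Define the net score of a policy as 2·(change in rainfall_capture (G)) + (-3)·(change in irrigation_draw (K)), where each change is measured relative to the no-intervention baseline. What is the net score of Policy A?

-900

Baseline:
  Z = 133
  E = 54
  K = -2 − 3·133 + 3·54 = -239
  G = 127 + 6·133 − 4·(-239) = 1881
Policy A (Z − 20):
  Z = 133 − 20 = 113
  E = 54
  K = -2 − 3·113 + 3·54 = -179
  G = 127 + 6·113 − 4·(-179) = 1521
ΔG = 1521 − 1881 = -360; ΔK = -179 − (-239) = 60
Score = 2·(-360) + (-3)·60 = -900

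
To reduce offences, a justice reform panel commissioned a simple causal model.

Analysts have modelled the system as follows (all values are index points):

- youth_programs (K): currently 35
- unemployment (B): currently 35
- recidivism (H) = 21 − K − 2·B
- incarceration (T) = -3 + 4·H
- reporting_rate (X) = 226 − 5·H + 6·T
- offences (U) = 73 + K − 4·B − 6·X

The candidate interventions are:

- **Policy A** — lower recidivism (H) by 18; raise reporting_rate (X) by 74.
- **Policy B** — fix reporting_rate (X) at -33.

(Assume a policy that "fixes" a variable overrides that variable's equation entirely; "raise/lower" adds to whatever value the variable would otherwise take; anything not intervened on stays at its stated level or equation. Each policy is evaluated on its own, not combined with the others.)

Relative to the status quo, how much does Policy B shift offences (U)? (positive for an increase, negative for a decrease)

Baseline:
  K = 35
  B = 35
  H = 21 − 35 − 2·35 = -84
  T = -3 + 4·(-84) = -339
  X = 226 − 5·(-84) + 6·(-339) = -1388
  U = 73 + 35 − 4·35 − 6·(-1388) = 8296
Policy B (X := -33):
  K = 35
  B = 35
  H = 21 − 35 − 2·35 = -84
  T = -3 + 4·(-84) = -339
  X = -33
  U = 73 + 35 − 4·35 − 6·(-33) = 166
Change in U: 166 − 8296 = -8130

-8130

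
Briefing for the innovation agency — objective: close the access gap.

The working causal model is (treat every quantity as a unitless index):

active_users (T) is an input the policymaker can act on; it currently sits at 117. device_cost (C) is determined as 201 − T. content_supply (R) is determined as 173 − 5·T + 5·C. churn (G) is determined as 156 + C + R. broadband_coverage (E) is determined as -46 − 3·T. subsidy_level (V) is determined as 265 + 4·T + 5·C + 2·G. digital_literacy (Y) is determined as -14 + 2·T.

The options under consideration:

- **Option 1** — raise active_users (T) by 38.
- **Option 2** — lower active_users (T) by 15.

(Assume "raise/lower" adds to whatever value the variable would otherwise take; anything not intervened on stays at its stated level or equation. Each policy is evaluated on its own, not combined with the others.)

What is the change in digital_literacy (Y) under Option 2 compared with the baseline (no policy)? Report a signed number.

-30

Baseline:
  T = 117
  Y = -14 + 2·117 = 220
Option 2 (T − 15):
  T = 117 − 15 = 102
  Y = -14 + 2·102 = 190
Change in Y: 190 − 220 = -30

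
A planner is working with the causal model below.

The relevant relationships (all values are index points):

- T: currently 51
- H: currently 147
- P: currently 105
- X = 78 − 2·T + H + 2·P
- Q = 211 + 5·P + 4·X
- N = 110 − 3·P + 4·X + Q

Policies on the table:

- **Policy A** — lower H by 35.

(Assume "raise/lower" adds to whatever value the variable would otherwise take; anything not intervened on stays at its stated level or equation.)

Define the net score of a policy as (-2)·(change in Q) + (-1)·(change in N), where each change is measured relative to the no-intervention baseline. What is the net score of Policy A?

560

Baseline:
  T = 51
  H = 147
  P = 105
  X = 78 − 2·51 + 147 + 2·105 = 333
  Q = 211 + 5·105 + 4·333 = 2068
  N = 110 − 3·105 + 4·333 + 2068 = 3195
Policy A (H − 35):
  T = 51
  H = 147 − 35 = 112
  P = 105
  X = 78 − 2·51 + 112 + 2·105 = 298
  Q = 211 + 5·105 + 4·298 = 1928
  N = 110 − 3·105 + 4·298 + 1928 = 2915
ΔQ = 1928 − 2068 = -140; ΔN = 2915 − 3195 = -280
Score = (-2)·(-140) + (-1)·(-280) = 560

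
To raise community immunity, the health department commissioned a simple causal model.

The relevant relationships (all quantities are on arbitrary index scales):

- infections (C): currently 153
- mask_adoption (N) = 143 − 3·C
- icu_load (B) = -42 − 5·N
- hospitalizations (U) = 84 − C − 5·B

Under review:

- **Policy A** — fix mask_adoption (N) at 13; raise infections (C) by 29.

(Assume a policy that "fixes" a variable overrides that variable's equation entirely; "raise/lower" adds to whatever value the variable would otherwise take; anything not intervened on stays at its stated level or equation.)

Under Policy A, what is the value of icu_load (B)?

Policy A (N := 13, C + 29):
  C = 153 + 29 = 182
  N = 13
  B = -42 − 5·13 = -107

-107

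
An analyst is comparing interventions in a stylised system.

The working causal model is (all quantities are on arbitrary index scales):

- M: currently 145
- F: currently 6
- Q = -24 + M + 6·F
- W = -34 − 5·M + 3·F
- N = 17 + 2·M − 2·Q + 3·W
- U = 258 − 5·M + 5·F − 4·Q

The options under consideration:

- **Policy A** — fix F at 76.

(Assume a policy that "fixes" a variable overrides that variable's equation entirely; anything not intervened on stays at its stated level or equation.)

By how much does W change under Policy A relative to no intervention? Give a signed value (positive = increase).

Baseline:
  M = 145
  F = 6
  W = -34 − 5·145 + 3·6 = -741
Policy A (F := 76):
  M = 145
  F = 76
  W = -34 − 5·145 + 3·76 = -531
Change in W: -531 − (-741) = 210

210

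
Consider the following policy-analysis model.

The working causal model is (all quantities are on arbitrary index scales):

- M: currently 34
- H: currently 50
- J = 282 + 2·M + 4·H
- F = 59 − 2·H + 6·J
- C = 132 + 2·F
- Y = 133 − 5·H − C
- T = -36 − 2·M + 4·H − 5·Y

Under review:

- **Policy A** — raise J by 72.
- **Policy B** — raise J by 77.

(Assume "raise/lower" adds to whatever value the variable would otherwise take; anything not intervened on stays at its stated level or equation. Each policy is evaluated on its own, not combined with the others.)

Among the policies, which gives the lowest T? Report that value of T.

Policy A (J + 72):
  M = 34
  H = 50
  J = 282 + 2·34 + 4·50 (+72 from intervention) = 622
  F = 59 − 2·50 + 6·622 = 3691
  C = 132 + 2·3691 = 7514
  Y = 133 − 5·50 − 7514 = -7631
  T = -36 − 2·34 + 4·50 − 5·(-7631) = 38251
Policy B (J + 77):
  M = 34
  H = 50
  J = 282 + 2·34 + 4·50 (+77 from intervention) = 627
  F = 59 − 2·50 + 6·627 = 3721
  C = 132 + 2·3721 = 7574
  Y = 133 − 5·50 − 7574 = -7691
  T = -36 − 2·34 + 4·50 − 5·(-7691) = 38551
Comparing — Policy A: T=38251, Policy B: T=38551. Lowest is 38251 (Policy A).

38251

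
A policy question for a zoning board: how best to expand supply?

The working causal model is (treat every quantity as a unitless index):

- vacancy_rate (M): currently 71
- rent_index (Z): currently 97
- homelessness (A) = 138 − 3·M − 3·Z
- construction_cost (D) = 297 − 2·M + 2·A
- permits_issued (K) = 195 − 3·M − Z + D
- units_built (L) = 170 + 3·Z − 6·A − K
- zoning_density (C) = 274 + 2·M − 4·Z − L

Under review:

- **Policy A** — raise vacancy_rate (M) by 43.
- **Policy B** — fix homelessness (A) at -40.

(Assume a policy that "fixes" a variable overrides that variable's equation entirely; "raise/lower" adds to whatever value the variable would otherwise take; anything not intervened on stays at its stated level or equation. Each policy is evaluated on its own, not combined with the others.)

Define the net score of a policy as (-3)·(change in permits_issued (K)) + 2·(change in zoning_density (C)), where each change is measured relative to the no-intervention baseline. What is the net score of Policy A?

-903

Baseline:
  M = 71
  Z = 97
  A = 138 − 3·71 − 3·97 = -366
  D = 297 − 2·71 + 2·(-366) = -577
  K = 195 − 3·71 − 97 + (-577) = -692
  L = 170 + 3·97 − 6·(-366) − (-692) = 3349
  C = 274 + 2·71 − 4·97 − 3349 = -3321
Policy A (M + 43):
  M = 71 + 43 = 114
  Z = 97
  A = 138 − 3·114 − 3·97 = -495
  D = 297 − 2·114 + 2·(-495) = -921
  K = 195 − 3·114 − 97 + (-921) = -1165
  L = 170 + 3·97 − 6·(-495) − (-1165) = 4596
  C = 274 + 2·114 − 4·97 − 4596 = -4482
ΔK = -1165 − (-692) = -473; ΔC = -4482 − (-3321) = -1161
Score = (-3)·(-473) + 2·(-1161) = -903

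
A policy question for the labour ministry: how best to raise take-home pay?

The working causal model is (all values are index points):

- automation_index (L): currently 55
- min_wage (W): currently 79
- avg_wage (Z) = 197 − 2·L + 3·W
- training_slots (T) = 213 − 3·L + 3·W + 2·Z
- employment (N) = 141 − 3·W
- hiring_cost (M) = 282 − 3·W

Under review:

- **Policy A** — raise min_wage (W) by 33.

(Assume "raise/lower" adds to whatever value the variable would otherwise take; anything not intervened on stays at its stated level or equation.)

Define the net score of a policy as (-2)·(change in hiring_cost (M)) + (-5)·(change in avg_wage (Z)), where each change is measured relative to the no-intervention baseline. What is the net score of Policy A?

-297

Baseline:
  L = 55
  W = 79
  Z = 197 − 2·55 + 3·79 = 324
  M = 282 − 3·79 = 45
Policy A (W + 33):
  L = 55
  W = 79 + 33 = 112
  Z = 197 − 2·55 + 3·112 = 423
  M = 282 − 3·112 = -54
ΔM = -54 − 45 = -99; ΔZ = 423 − 324 = 99
Score = (-2)·(-99) + (-5)·99 = -297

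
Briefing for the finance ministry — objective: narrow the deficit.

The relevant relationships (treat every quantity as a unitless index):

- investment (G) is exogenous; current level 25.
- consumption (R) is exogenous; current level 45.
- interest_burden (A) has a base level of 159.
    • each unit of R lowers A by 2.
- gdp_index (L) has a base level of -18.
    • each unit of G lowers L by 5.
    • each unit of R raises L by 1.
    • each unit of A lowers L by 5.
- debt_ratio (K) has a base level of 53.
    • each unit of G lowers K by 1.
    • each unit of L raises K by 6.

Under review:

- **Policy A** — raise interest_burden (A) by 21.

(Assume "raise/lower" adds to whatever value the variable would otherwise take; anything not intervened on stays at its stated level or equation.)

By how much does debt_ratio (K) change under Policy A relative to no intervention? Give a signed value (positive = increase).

Baseline:
  G = 25
  R = 45
  A = 159 − 2·45 = 69
  L = -18 − 5·25 + 45 − 5·69 = -443
  K = 53 − 25 + 6·(-443) = -2630
Policy A (A + 21):
  G = 25
  R = 45
  A = 159 − 2·45 (+21 from intervention) = 90
  L = -18 − 5·25 + 45 − 5·90 = -548
  K = 53 − 25 + 6·(-548) = -3260
Change in K: -3260 − (-2630) = -630

-630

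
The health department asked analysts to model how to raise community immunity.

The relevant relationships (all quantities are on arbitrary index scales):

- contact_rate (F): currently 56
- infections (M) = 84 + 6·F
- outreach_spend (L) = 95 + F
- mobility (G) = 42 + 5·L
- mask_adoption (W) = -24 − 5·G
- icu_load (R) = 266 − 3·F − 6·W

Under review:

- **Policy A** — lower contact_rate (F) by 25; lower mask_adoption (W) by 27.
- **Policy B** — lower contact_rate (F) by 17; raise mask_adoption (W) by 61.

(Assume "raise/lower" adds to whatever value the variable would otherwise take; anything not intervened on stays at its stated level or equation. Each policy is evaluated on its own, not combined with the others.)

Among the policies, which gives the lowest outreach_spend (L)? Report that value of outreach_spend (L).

Policy A (F − 25, W − 27):
  F = 56 − 25 = 31
  L = 95 + 31 = 126
Policy B (F − 17, W + 61):
  F = 56 − 17 = 39
  L = 95 + 39 = 134
Comparing — Policy A: L=126, Policy B: L=134. Lowest is 126 (Policy A).

126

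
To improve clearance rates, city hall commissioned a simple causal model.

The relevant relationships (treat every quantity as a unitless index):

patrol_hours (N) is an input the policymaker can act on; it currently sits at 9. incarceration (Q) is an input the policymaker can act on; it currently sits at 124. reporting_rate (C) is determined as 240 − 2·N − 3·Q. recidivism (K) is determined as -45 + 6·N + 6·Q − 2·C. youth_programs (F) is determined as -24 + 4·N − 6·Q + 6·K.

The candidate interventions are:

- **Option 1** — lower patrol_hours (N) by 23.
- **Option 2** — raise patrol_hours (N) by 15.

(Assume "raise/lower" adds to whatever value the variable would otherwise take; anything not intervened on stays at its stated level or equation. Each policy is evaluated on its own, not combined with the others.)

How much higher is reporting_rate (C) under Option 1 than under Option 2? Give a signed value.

Option 1 (N − 23):
  N = 9 − 23 = -14
  Q = 124
  C = 240 − 2·(-14) − 3·124 = -104
Option 2 (N + 15):
  N = 9 + 15 = 24
  Q = 124
  C = 240 − 2·24 − 3·124 = -180
C: -104 − (-180) = 76

76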